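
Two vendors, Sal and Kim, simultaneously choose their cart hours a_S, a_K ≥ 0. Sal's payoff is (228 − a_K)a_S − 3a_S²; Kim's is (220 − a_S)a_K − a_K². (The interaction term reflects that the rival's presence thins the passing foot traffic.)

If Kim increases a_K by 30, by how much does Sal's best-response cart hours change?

-5

Expanding Sal's payoff: 228a_S − a_Ka_S − 3a_S².
∂π/∂a_S = 228 − a_K − 6a_S = 0, so a_S = 38 − (1/6)a_K.
The reaction-function slope is −1/6, so a 30-unit rise in a_K moves a_S by −1/6 × 30 = −5. Sal's best response falls — the actions are strategic substitutes.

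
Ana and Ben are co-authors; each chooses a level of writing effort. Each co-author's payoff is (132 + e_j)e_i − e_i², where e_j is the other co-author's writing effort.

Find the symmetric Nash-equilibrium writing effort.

132

Ana's payoff is (132 + e_B)e_A − e_A².
∂π/∂e_A = 132 + e_B − 2e_A = 0, so e_A = 66 + 0.5e_B.
The game is symmetric, so in equilibrium e_B = e_A: the reaction function gives 0.5e_A = 66, hence e_A = 132.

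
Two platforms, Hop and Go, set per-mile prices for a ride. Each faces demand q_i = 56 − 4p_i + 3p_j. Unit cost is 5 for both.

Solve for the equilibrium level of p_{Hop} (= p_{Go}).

Hop's profit: π = (p_{Hop} − 5)(56 − 4p_{Hop} + 3p_{Go}).
∂π/∂p_{Hop} = 76 − 8p_{Hop} + 3p_{Go} = 0 ⇒ p_{Hop} = 9.5 + 0.375p_{Go}.
Setting p_{Hop} = p_{Go} in the reaction function: p_{Hop} = 9.5 + 0.375p_{Hop}, so p_{Hop} = 9.5 / 0.625 = 15.2.

15.2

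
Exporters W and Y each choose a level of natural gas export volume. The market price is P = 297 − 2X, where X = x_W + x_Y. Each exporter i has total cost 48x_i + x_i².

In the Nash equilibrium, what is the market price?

172.5

Exporter W's profit: π = x_W(297 − 2(x_W + x_Y)) − 48x_W − x_W².
∂π/∂x_W = 249 − 6x_W − 2x_Y = 0, so x_W = 41.5 − (1/3)x_Y.
Setting x_W = x_Y in the reaction function: x_W = 41.5 − (1/3)x_W, so x_W = 41.5 / (4/3) = 31.125.
Equilibrium price: P = 297 − 2·62.25 = 172.5.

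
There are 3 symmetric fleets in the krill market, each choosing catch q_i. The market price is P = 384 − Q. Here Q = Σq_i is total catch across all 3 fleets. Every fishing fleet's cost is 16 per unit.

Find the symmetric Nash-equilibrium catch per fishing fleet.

A representative fishing fleet's profit is π_i = q_i(384 − Q) − 16q_i, with Q = q_i + Σ_{j≠i} q_j.
First-order condition: 368 − 2q_i − Σ_{j≠i} q_j = 0.
Imposing symmetry (q_j = q for all j) turns Σ_{j≠i} q_j into 2q, so 368 = 4q and q = 92.

92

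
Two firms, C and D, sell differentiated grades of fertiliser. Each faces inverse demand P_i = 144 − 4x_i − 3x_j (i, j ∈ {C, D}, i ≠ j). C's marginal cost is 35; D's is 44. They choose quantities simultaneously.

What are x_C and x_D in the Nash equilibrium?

Firm C's profit: π = x_C(144 − 4x_C − 3x_D) − 35x_C.
∂π/∂x_C = 109 − 8x_C − 3x_D = 0 ⇒ x_C = 13.625 − 0.375x_D.
Similarly x_D = 12.5 − 0.375x_C.
Plugging x_D into C's best response: x_C = 13.625 − 0.375(12.5 − 0.375x_C) ⇒ (55/64)x_C = 8.9375, so x_C = 10.4.
Then x_D = 12.5 − 0.375·10.4 = 8.6.

10.4, 8.6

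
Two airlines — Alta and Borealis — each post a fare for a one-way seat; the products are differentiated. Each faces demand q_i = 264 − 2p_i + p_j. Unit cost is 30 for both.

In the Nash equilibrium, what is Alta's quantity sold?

Alta's profit: π = (p_{Alta} − 30)(264 − 2p_{Alta} + p_{Borealis}).
∂π/∂p_{Alta} = 324 − 4p_{Alta} + p_{Borealis} = 0 ⇒ p_{Alta} = 81 + 0.25p_{Borealis}.
The game is symmetric, so in equilibrium p_{Borealis} = p_{Alta}: the reaction function gives 0.75p_{Alta} = 81, hence p_{Alta} = 108.
q_{Alta} = 264 − 2·108 + 108 = 156.

156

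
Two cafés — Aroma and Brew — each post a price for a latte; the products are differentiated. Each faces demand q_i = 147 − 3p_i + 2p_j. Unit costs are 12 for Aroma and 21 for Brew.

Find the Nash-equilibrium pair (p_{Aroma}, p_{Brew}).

Aroma's profit: π = (p_{Aroma} − 12)(147 − 3p_{Aroma} + 2p_{Brew}).
∂π/∂p_{Aroma} = 183 − 6p_{Aroma} + 2p_{Brew} = 0 ⇒ p_{Aroma} = 30.5 + (1/3)p_{Brew}.
Similarly p_{Brew} = 35 + (1/3)p_{Aroma}.
Plugging p_{Brew} into Aroma's best response: p_{Aroma} = 30.5 + (1/3)(35 + (1/3)p_{Aroma}) ⇒ (8/9)p_{Aroma} = 253/6, so p_{Aroma} = 47.4375.
Then p_{Brew} = 35 + (1/3)·47.4375 = 50.8125.

47.4375, 50.8125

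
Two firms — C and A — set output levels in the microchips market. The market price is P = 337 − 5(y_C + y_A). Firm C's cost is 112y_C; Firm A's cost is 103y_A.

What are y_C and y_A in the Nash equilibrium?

14.4, 16.2

Firm C's profit: π = y_C(337 − 5(y_C + y_A)) − 112y_C.
∂π/∂y_C = 225 − 10y_C − 5y_A = 0, so y_C = 22.5 − 0.5y_A.
By the same steps for A: y_A = 23.4 − 0.5y_C.
Solving the two reaction functions simultaneously: (1 − (−0.5)(−0.5))y_C = 22.5 − 0.5·23.4, so 0.75y_C = 10.8 and y_C = 14.4.
Then y_A = 23.4 − 0.5·14.4 = 16.2.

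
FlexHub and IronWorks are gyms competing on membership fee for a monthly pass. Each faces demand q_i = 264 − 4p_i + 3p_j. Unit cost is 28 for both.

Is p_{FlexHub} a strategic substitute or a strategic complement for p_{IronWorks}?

strategic complements

FlexHub's profit: π = (p_{FlexHub} − 28)(264 − 4p_{FlexHub} + 3p_{IronWorks}).
∂π/∂p_{FlexHub} = 376 − 8p_{FlexHub} + 3p_{IronWorks} = 0 ⇒ p_{FlexHub} = 47 + 0.375p_{IronWorks}.
The best-response slope dp_{FlexHub}/dp_{IronWorks} = 0.375 > 0: the reaction function is upward-sloping, so the choices are strategic complements.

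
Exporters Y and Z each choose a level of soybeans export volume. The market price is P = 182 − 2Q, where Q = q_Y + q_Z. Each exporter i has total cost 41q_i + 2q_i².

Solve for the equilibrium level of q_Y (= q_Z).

14.1

Exporter Y's profit: π = q_Y(182 − 2(q_Y + q_Z)) − 41q_Y − 2q_Y².
∂π/∂q_Y = 141 − 8q_Y − 2q_Z = 0, so q_Y = 17.625 − 0.25q_Z.
By symmetry q_Z = q_Y; substituting into the reaction function, 1.25q_Y = 17.625 and q_Y = 14.1.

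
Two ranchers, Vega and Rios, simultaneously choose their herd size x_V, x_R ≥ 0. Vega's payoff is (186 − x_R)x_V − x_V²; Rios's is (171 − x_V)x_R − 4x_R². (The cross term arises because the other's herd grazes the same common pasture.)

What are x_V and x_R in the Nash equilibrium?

87.8, 10.4

Expanding Vega's payoff: 186x_V − x_Rx_V − x_V².
∂π/∂x_V = 186 − x_R − 2x_V = 0, so x_V = 93 − 0.5x_R.
Likewise for Rios: x_R = 21.375 − 0.125x_V.
Plugging x_R into Vega's best response: x_V = 93 − 0.5(21.375 − 0.125x_V) ⇒ 0.9375x_V = 82.3125, so x_V = 87.8.
Then x_R = 21.375 − 0.125·87.8 = 10.4.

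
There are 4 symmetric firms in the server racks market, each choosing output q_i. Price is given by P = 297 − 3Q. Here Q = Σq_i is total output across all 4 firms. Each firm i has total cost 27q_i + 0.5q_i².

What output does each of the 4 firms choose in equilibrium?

A representative firm's profit is π_i = q_i(297 − 3Q) − 27q_i − 0.5q_i², with Q = q_i + Σ_{j≠i} q_j.
First-order condition: 270 − 7q_i − 3Σ_{j≠i} q_j = 0.
In a symmetric equilibrium every firm chooses the same q, so Σ_{j≠i} q_j = 3q. The condition becomes 270 − 16q = 0, giving q = 270/16 = 16.875.

16.875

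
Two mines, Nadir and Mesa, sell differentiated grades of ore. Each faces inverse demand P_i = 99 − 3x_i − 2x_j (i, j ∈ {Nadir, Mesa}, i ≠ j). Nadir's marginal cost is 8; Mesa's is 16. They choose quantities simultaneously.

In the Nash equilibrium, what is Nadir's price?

43.625

Mine Nadir's profit: π = x_{Nadir}(99 − 3x_{Nadir} − 2x_{Mesa}) − 8x_{Nadir}.
∂π/∂x_{Nadir} = 91 − 6x_{Nadir} − 2x_{Mesa} = 0 ⇒ x_{Nadir} = 91/6 − (1/3)x_{Mesa}.
Similarly x_{Mesa} = 83/6 − (1/3)x_{Nadir}.
Plugging x_{Mesa} into Nadir's best response: x_{Nadir} = 91/6 − (1/3)(83/6 − (1/3)x_{Nadir}) ⇒ (8/9)x_{Nadir} = 95/9, so x_{Nadir} = 11.875.
Then x_{Mesa} = 83/6 − (1/3)·11.875 = 9.875.
P_{Nadir} = 99 − 3·11.875 − 2·9.875 = 43.625.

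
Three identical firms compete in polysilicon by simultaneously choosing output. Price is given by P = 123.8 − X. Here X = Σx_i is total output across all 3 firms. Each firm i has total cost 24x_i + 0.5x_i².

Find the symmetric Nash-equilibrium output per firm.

A representative firm's profit is π_i = x_i(123.8 − X) − 24x_i − 0.5x_i², with X = x_i + Σ_{j≠i} x_j.
First-order condition: 99.8 − 3x_i − Σ_{j≠i} x_j = 0.
In a symmetric equilibrium every firm chooses the same x, so Σ_{j≠i} x_j = 2x. The condition becomes 99.8 − 5x = 0, giving x = 99.8/5 = 19.96.

19.96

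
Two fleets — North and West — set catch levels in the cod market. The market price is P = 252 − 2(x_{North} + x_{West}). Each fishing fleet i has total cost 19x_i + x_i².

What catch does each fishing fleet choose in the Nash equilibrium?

29.125

Fishing fleet North's profit: π = x_{North}(252 − 2(x_{North} + x_{West})) − 19x_{North} − x_{North}².
∂π/∂x_{North} = 233 − 6x_{North} − 2x_{West} = 0, so x_{North} = 233/6 − (1/3)x_{West}.
By symmetry x_{West} = x_{North}; substituting into the reaction function, (4/3)x_{North} = 233/6 and x_{North} = 29.125.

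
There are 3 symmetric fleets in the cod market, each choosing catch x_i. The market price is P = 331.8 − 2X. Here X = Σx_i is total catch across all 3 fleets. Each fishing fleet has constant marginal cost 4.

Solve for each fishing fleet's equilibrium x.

A representative fishing fleet's profit is π_i = x_i(331.8 − 2X) − 4x_i, with X = x_i + Σ_{j≠i} x_j.
First-order condition: 327.8 − 4x_i − 2Σ_{j≠i} x_j = 0.
With identical fishing fleets, set every x_j = x: then 327.8 − 4x − 4x = 0, i.e. x = 327.8/8 = 40.975.

40.975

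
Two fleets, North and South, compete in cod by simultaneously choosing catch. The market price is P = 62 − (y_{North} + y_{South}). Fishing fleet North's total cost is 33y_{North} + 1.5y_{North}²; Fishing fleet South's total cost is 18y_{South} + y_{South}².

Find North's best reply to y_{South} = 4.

5

Fishing fleet North's profit: π = y_{North}(62 − (y_{North} + y_{South})) − 33y_{North} − 1.5y_{North}².
∂π/∂y_{North} = 29 − 5y_{North} − y_{South} = 0, so y_{North} = 5.8 − 0.2y_{South}.
At y_{South} = 4: y_{North} = 5.8 − 0.2·4 = 5.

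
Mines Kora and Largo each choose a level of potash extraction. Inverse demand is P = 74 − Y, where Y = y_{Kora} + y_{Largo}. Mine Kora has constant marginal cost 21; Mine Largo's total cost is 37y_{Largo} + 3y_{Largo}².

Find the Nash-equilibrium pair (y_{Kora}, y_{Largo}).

25.8, 1.4

Mine Kora's profit: π = y_{Kora}(74 − (y_{Kora} + y_{Largo})) − 21y_{Kora}.
∂π/∂y_{Kora} = 53 − 2y_{Kora} − y_{Largo} = 0, so y_{Kora} = 26.5 − 0.5y_{Largo}.
For Largo: ∂π/∂y_{Largo} = 37 − 8y_{Largo} − y_{Kora} = 0 ⇒ y_{Largo} = 4.625 − 0.125y_{Kora}.
Substituting the second reaction function into the first: y_{Kora} = 26.5 − 0.5(4.625 − 0.125y_{Kora}), which gives 0.9375y_{Kora} = 24.1875 ⇒ y_{Kora} = 25.8.
Then y_{Largo} = 4.625 − 0.125·25.8 = 1.4.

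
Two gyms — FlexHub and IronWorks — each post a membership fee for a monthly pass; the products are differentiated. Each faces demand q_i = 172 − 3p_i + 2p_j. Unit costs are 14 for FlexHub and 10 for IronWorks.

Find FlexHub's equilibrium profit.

FlexHub's profit: π = (p_{FlexHub} − 14)(172 − 3p_{FlexHub} + 2p_{IronWorks}).
∂π/∂p_{FlexHub} = 214 − 6p_{FlexHub} + 2p_{IronWorks} = 0 ⇒ p_{FlexHub} = 107/3 + (1/3)p_{IronWorks}.
Similarly p_{IronWorks} = 101/3 + (1/3)p_{FlexHub}.
Plugging p_{IronWorks} into FlexHub's best response: p_{FlexHub} = 107/3 + (1/3)(101/3 + (1/3)p_{FlexHub}) ⇒ (8/9)p_{FlexHub} = 422/9, so p_{FlexHub} = 52.75.
Then p_{IronWorks} = 101/3 + (1/3)·52.75 = 51.25.
q_{FlexHub} = 172 − 3·52.75 + 2·51.25 = 116.25.
Profit = (52.75 − 14)·116.25 = 4504.6875.

4504.6875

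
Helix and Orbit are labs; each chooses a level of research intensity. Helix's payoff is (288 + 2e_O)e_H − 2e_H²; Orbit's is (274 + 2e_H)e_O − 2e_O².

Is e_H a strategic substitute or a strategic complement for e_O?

strategic complements

Expanding Helix's payoff: 288e_H + 2e_Oe_H − 2e_H².
∂π/∂e_H = 288 + 2e_O − 4e_H = 0, so e_H = 72 + 0.5e_O.
The best-response slope de_H/de_O = 0.5 > 0: the reaction function is upward-sloping, so the choices are strategic complements.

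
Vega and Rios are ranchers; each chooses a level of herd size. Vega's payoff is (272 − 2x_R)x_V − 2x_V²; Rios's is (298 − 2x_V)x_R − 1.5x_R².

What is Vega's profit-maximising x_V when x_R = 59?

38.5

Expanding Vega's payoff: 272x_V − 2x_Rx_V − 2x_V².
∂π/∂x_V = 272 − 2x_R − 4x_V = 0, so x_V = 68 − 0.5x_R.
At x_R = 59: x_V = 68 − 0.5·59 = 38.5.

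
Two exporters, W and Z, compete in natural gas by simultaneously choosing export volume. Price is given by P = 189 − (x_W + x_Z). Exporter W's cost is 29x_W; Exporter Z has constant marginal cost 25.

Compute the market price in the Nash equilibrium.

Exporter W's profit: π = x_W(189 − (x_W + x_Z)) − 29x_W.
∂π/∂x_W = 160 − 2x_W − x_Z = 0, so x_W = 80 − 0.5x_Z.
By the same steps for Z: x_Z = 82 − 0.5x_W.
Substituting the second reaction function into the first: x_W = 80 − 0.5(82 − 0.5x_W), which gives 0.75x_W = 39 ⇒ x_W = 52.
Then x_Z = 82 − 0.5·52 = 56.
Equilibrium price: P = 189 − 108 = 81.

81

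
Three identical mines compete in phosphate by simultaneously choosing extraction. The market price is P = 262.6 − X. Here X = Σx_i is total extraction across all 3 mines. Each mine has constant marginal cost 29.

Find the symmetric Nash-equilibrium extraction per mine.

A representative mine's profit is π_i = x_i(262.6 − X) − 29x_i, with X = x_i + Σ_{j≠i} x_j.
First-order condition: 233.6 − 2x_i − Σ_{j≠i} x_j = 0.
Imposing symmetry (x_j = x for all j) turns Σ_{j≠i} x_j into 2x, so 233.6 = 4x and x = 58.4.

58.4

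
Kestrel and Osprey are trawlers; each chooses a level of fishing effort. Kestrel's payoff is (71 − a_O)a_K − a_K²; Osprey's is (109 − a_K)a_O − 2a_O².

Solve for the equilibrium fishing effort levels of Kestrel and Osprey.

Expanding Kestrel's payoff: 71a_K − a_Oa_K − a_K².
∂π/∂a_K = 71 − a_O − 2a_K = 0, so a_K = 35.5 − 0.5a_O.
Likewise for Osprey: a_O = 27.25 − 0.25a_K.
Solving the two reaction functions simultaneously: (1 − (−0.5)(−0.25))a_K = 35.5 − 0.5·27.25, so 0.875a_K = 21.875 and a_K = 25.
Then a_O = 27.25 − 0.25·25 = 21.

25, 21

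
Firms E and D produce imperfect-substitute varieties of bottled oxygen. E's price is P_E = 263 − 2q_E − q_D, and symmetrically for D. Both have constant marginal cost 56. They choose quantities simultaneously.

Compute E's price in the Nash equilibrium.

Firm E's profit: π = q_E(263 − 2q_E − q_D) − 56q_E.
∂π/∂q_E = 207 − 4q_E − q_D = 0 ⇒ q_E = 51.75 − 0.25q_D.
Setting q_E = q_D in the reaction function: q_E = 51.75 − 0.25q_E, so q_E = 51.75 / 1.25 = 41.4.
P_E = 263 − 2·41.4 − 41.4 = 138.8.

138.8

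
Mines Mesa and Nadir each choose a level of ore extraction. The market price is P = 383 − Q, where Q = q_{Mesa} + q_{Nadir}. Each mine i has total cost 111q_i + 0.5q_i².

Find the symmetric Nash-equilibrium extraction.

68

Mine Mesa's profit: π = q_{Mesa}(383 − (q_{Mesa} + q_{Nadir})) − 111q_{Mesa} − 0.5q_{Mesa}².
∂π/∂q_{Mesa} = 272 − 3q_{Mesa} − q_{Nadir} = 0, so q_{Mesa} = 272/3 − (1/3)q_{Nadir}.
By symmetry q_{Nadir} = q_{Mesa}; substituting into the reaction function, (4/3)q_{Mesa} = 272/3 and q_{Mesa} = 68.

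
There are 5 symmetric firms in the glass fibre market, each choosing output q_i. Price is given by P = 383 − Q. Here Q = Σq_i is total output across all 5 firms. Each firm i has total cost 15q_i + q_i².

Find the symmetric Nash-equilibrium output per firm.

A representative firm's profit is π_i = q_i(383 − Q) − 15q_i − q_i², with Q = q_i + Σ_{j≠i} q_j.
First-order condition: 368 − 4q_i − Σ_{j≠i} q_j = 0.
With identical firms, set every q_j = q: then 368 − 4q − 4q = 0, i.e. q = 368/8 = 46.

46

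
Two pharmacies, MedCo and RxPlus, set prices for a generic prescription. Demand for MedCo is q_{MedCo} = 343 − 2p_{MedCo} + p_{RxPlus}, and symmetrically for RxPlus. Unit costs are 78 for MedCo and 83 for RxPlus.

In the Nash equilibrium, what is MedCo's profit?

15842

MedCo's profit: π = (p_{MedCo} − 78)(343 − 2p_{MedCo} + p_{RxPlus}).
∂π/∂p_{MedCo} = 499 − 4p_{MedCo} + p_{RxPlus} = 0 ⇒ p_{MedCo} = 124.75 + 0.25p_{RxPlus}.
Similarly p_{RxPlus} = 127.25 + 0.25p_{MedCo}.
Solving the two reaction functions simultaneously: (1 − (0.25)(0.25))p_{MedCo} = 124.75 + 0.25·127.25, so 0.9375p_{MedCo} = 156.5625 and p_{MedCo} = 167.
Then p_{RxPlus} = 127.25 + 0.25·167 = 169.
q_{MedCo} = 343 − 2·167 + 169 = 178.
Profit = (167 − 78)·178 = 15842.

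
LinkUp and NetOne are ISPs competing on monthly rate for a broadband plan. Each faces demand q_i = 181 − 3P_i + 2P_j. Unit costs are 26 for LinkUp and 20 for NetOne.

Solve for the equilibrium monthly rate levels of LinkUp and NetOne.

63.625, 61.375

LinkUp's profit: π = (P_{LinkUp} − 26)(181 − 3P_{LinkUp} + 2P_{NetOne}).
∂π/∂P_{LinkUp} = 259 − 6P_{LinkUp} + 2P_{NetOne} = 0 ⇒ P_{LinkUp} = 259/6 + (1/3)P_{NetOne}.
Similarly P_{NetOne} = 241/6 + (1/3)P_{LinkUp}.
Solving the two reaction functions simultaneously: (1 − (1/3)(1/3))P_{LinkUp} = 259/6 + (1/3)·(241/6), so (8/9)P_{LinkUp} = 509/9 and P_{LinkUp} = 63.625.
Then P_{NetOne} = 241/6 + (1/3)·63.625 = 61.375.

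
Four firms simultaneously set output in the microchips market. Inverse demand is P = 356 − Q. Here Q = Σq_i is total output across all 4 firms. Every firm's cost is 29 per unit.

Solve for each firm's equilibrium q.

65.4

A representative firm's profit is π_i = q_i(356 − Q) − 29q_i, with Q = q_i + Σ_{j≠i} q_j.
First-order condition: 327 − 2q_i − Σ_{j≠i} q_j = 0.
Imposing symmetry (q_j = q for all j) turns Σ_{j≠i} q_j into 3q, so 327 = 5q and q = 65.4.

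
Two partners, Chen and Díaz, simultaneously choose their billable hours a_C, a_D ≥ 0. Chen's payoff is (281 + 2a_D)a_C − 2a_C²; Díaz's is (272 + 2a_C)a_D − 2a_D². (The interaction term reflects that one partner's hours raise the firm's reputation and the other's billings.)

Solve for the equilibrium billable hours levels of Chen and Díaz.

Expanding Chen's payoff: 281a_C + 2a_Da_C − 2a_C².
∂π/∂a_C = 281 + 2a_D − 4a_C = 0, so a_C = 70.25 + 0.5a_D.
Likewise for Díaz: a_D = 68 + 0.5a_C.
Solving the two reaction functions simultaneously: (1 − (0.5)(0.5))a_C = 70.25 + 0.5·68, so 0.75a_C = 104.25 and a_C = 139.
Then a_D = 68 + 0.5·139 = 137.5.

139, 137.5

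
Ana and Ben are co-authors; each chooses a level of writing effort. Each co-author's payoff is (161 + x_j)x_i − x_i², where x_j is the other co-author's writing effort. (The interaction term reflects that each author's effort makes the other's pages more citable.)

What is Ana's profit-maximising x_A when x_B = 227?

194

Ana's payoff is (161 + x_B)x_A − x_A².
∂π/∂x_A = 161 + x_B − 2x_A = 0, so x_A = 80.5 + 0.5x_B.
At x_B = 227: x_A = 80.5 + 0.5·227 = 194.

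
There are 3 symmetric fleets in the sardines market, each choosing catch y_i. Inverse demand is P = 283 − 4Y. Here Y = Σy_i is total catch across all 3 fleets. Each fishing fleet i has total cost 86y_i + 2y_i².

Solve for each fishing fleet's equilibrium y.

9.85

A representative fishing fleet's profit is π_i = y_i(283 − 4Y) − 86y_i − 2y_i², with Y = y_i + Σ_{j≠i} y_j.
First-order condition: 197 − 12y_i − 4Σ_{j≠i} y_j = 0.
Imposing symmetry (y_j = y for all j) turns Σ_{j≠i} y_j into 2y, so 197 = 20y and y = 9.85.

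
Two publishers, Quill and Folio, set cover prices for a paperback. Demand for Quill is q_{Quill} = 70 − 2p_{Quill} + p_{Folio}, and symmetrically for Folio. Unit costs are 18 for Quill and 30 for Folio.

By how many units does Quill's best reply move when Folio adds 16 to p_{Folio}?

Quill's profit: π = (p_{Quill} − 18)(70 − 2p_{Quill} + p_{Folio}).
∂π/∂p_{Quill} = 106 − 4p_{Quill} + p_{Folio} = 0 ⇒ p_{Quill} = 26.5 + 0.25p_{Folio}.
The reaction-function slope is 0.25, so a 16-unit rise in p_{Folio} moves p_{Quill} by 0.25 × 16 = 4. Quill's best response rises — the actions are strategic complements.

4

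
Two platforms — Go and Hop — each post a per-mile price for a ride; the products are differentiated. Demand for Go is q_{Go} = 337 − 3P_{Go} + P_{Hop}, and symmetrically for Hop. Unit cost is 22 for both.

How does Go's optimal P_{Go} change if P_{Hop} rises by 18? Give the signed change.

Go's profit: π = (P_{Go} − 22)(337 − 3P_{Go} + P_{Hop}).
∂π/∂P_{Go} = 403 − 6P_{Go} + P_{Hop} = 0 ⇒ P_{Go} = 403/6 + (1/6)P_{Hop}.
The reaction-function slope is 1/6, so an 18-unit rise in P_{Hop} moves P_{Go} by 1/6 × 18 = 3. Go's best response rises — the actions are strategic complements.

3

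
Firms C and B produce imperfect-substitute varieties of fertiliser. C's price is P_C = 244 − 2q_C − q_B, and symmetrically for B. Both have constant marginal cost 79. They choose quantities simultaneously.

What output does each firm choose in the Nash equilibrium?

Firm C's profit: π = q_C(244 − 2q_C − q_B) − 79q_C.
∂π/∂q_C = 165 − 4q_C − q_B = 0 ⇒ q_C = 41.25 − 0.25q_B.
Setting q_C = q_B in the reaction function: q_C = 41.25 − 0.25q_C, so q_C = 41.25 / 1.25 = 33.

33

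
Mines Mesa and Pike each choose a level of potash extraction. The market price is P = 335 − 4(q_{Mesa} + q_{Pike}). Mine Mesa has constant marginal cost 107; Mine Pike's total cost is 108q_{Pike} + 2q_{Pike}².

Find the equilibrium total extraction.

Mine Mesa's profit: π = q_{Mesa}(335 − 4(q_{Mesa} + q_{Pike})) − 107q_{Mesa}.
∂π/∂q_{Mesa} = 228 − 8q_{Mesa} − 4q_{Pike} = 0, so q_{Mesa} = 28.5 − 0.5q_{Pike}.
For Pike: ∂π/∂q_{Pike} = 227 − 12q_{Pike} − 4q_{Mesa} = 0 ⇒ q_{Pike} = 227/12 − (1/3)q_{Mesa}.
Solving the two reaction functions simultaneously: (1 − (−0.5)(−1/3))q_{Mesa} = 28.5 − 0.5·(227/12), so (5/6)q_{Mesa} = 457/24 and q_{Mesa} = 22.85.
Then q_{Pike} = 227/12 − (1/3)·22.85 = 11.3.
Total extraction: 22.85 + 11.3 = 34.15.

34.15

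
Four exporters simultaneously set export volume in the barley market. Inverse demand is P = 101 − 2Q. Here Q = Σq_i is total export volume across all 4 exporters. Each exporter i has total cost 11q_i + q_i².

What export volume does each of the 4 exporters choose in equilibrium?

A representative exporter's profit is π_i = q_i(101 − 2Q) − 11q_i − q_i², with Q = q_i + Σ_{j≠i} q_j.
First-order condition: 90 − 6q_i − 2Σ_{j≠i} q_j = 0.
In a symmetric equilibrium every exporter chooses the same q, so Σ_{j≠i} q_j = 3q. The condition becomes 90 − 12q = 0, giving q = 90/12 = 7.5.

7.5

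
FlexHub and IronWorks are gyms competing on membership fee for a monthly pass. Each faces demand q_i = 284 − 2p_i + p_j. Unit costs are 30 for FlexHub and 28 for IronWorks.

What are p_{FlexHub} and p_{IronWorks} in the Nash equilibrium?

114.4, 113.6

FlexHub's profit: π = (p_{FlexHub} − 30)(284 − 2p_{FlexHub} + p_{IronWorks}).
∂π/∂p_{FlexHub} = 344 − 4p_{FlexHub} + p_{IronWorks} = 0 ⇒ p_{FlexHub} = 86 + 0.25p_{IronWorks}.
Similarly p_{IronWorks} = 85 + 0.25p_{FlexHub}.
Plugging p_{IronWorks} into FlexHub's best response: p_{FlexHub} = 86 + 0.25(85 + 0.25p_{FlexHub}) ⇒ 0.9375p_{FlexHub} = 107.25, so p_{FlexHub} = 114.4.
Then p_{IronWorks} = 85 + 0.25·114.4 = 113.6.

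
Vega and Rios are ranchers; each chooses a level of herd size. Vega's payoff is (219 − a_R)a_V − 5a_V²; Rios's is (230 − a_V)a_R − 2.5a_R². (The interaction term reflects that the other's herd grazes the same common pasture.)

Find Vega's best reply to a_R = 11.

20.8

Expanding Vega's payoff: 219a_V − a_Ra_V − 5a_V².
∂π/∂a_V = 219 − a_R − 10a_V = 0, so a_V = 21.9 − 0.1a_R.
At a_R = 11: a_V = 21.9 − 0.1·11 = 20.8.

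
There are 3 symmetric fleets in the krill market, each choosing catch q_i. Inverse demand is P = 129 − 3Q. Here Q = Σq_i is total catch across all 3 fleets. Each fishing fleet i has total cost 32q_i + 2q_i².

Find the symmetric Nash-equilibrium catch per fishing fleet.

A representative fishing fleet's profit is π_i = q_i(129 − 3Q) − 32q_i − 2q_i², with Q = q_i + Σ_{j≠i} q_j.
First-order condition: 97 − 10q_i − 3Σ_{j≠i} q_j = 0.
Imposing symmetry (q_j = q for all j) turns Σ_{j≠i} q_j into 2q, so 97 = 16q and q = 6.0625.

6.0625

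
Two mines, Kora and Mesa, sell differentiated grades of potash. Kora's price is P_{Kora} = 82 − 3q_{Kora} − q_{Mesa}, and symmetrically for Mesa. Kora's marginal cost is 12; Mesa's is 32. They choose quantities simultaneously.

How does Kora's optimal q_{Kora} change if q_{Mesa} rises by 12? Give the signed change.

-2

Mine Kora's profit: π = q_{Kora}(82 − 3q_{Kora} − q_{Mesa}) − 12q_{Kora}.
∂π/∂q_{Kora} = 70 − 6q_{Kora} − q_{Mesa} = 0 ⇒ q_{Kora} = 35/3 − (1/6)q_{Mesa}.
The reaction-function slope is −1/6, so a 12-unit rise in q_{Mesa} moves q_{Kora} by −1/6 × 12 = −2. Kora's best response falls — the actions are strategic substitutes.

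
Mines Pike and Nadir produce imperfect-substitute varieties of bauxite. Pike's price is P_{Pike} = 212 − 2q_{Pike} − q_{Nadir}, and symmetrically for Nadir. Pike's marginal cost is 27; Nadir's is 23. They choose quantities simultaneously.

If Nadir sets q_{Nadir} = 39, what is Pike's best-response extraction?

Mine Pike's profit: π = q_{Pike}(212 − 2q_{Pike} − q_{Nadir}) − 27q_{Pike}.
∂π/∂q_{Pike} = 185 − 4q_{Pike} − q_{Nadir} = 0 ⇒ q_{Pike} = 46.25 − 0.25q_{Nadir}.
At q_{Nadir} = 39: q_{Pike} = 46.25 − 0.25·39 = 36.5.

36.5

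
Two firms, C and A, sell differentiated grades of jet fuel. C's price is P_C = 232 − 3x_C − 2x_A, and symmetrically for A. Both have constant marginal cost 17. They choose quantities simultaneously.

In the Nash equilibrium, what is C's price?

Firm C's profit: π = x_C(232 − 3x_C − 2x_A) − 17x_C.
∂π/∂x_C = 215 − 6x_C − 2x_A = 0 ⇒ x_C = 215/6 − (1/3)x_A.
By symmetry x_A = x_C; substituting into the reaction function, (4/3)x_C = 215/6 and x_C = 26.875.
P_C = 232 − 3·26.875 − 2·26.875 = 97.625.

97.625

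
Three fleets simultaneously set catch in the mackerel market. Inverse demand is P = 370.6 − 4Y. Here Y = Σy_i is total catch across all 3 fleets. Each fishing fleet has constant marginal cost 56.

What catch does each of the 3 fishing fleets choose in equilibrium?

A representative fishing fleet's profit is π_i = y_i(370.6 − 4Y) − 56y_i, with Y = y_i + Σ_{j≠i} y_j.
First-order condition: 314.6 − 8y_i − 4Σ_{j≠i} y_j = 0.
Imposing symmetry (y_j = y for all j) turns Σ_{j≠i} y_j into 2y, so 314.6 = 16y and y = 19.6625.

19.6625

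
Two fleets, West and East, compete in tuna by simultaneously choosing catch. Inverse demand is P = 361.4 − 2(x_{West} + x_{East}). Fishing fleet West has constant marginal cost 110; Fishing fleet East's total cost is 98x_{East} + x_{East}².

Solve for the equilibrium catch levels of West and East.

49.08, 27.54

Fishing fleet West's profit: π = x_{West}(361.4 − 2(x_{West} + x_{East})) − 110x_{West}.
∂π/∂x_{West} = 251.4 − 4x_{West} − 2x_{East} = 0, so x_{West} = 62.85 − 0.5x_{East}.
For East: ∂π/∂x_{East} = 263.4 − 6x_{East} − 2x_{West} = 0 ⇒ x_{East} = 43.9 − (1/3)x_{West}.
Substituting the second reaction function into the first: x_{West} = 62.85 − 0.5(43.9 − (1/3)x_{West}), which gives (5/6)x_{West} = 40.9 ⇒ x_{West} = 49.08.
Then x_{East} = 43.9 − (1/3)·49.08 = 27.54.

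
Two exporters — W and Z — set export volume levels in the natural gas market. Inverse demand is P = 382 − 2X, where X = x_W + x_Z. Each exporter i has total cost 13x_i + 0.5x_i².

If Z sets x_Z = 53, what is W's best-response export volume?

52.6

Exporter W's profit: π = x_W(382 − 2(x_W + x_Z)) − 13x_W − 0.5x_W².
∂π/∂x_W = 369 − 5x_W − 2x_Z = 0, so x_W = 73.8 − 0.4x_Z.
At x_Z = 53: x_W = 73.8 − 0.4·53 = 52.6.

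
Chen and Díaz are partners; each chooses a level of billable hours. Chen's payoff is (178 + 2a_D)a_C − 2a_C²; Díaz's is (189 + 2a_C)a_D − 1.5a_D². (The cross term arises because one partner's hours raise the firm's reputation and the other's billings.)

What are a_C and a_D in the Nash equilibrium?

114, 139

Expanding Chen's payoff: 178a_C + 2a_Da_C − 2a_C².
∂π/∂a_C = 178 + 2a_D − 4a_C = 0, so a_C = 44.5 + 0.5a_D.
Likewise for Díaz: a_D = 63 + (2/3)a_C.
Plugging a_D into Chen's best response: a_C = 44.5 + 0.5(63 + (2/3)a_C) ⇒ (2/3)a_C = 76, so a_C = 114.
Then a_D = 63 + (2/3)·114 = 139.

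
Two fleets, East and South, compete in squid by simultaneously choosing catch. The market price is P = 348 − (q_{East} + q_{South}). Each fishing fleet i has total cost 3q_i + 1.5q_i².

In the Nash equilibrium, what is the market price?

233

Fishing fleet East's profit: π = q_{East}(348 − (q_{East} + q_{South})) − 3q_{East} − 1.5q_{East}².
∂π/∂q_{East} = 345 − 5q_{East} − q_{South} = 0, so q_{East} = 69 − 0.2q_{South}.
The game is symmetric, so in equilibrium q_{South} = q_{East}: the reaction function gives 1.2q_{East} = 69, hence q_{East} = 57.5.
Equilibrium price: P = 348 − 115 = 233.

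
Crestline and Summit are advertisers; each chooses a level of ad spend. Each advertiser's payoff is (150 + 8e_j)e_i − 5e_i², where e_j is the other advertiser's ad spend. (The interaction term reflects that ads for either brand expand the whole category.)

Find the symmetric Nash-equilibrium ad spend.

Crestline's payoff is (150 + 8e_S)e_C − 5e_C².
∂π/∂e_C = 150 + 8e_S − 10e_C = 0, so e_C = 15 + 0.8e_S.
The game is symmetric, so in equilibrium e_S = e_C: the reaction function gives 0.2e_C = 15, hence e_C = 75.

75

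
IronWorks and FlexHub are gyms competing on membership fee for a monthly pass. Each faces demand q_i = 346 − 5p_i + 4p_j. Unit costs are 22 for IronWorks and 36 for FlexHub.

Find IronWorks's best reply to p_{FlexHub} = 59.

69.2

IronWorks's profit: π = (p_{IronWorks} − 22)(346 − 5p_{IronWorks} + 4p_{FlexHub}).
∂π/∂p_{IronWorks} = 456 − 10p_{IronWorks} + 4p_{FlexHub} = 0 ⇒ p_{IronWorks} = 45.6 + 0.4p_{FlexHub}.
At p_{FlexHub} = 59: p_{IronWorks} = 45.6 + 0.4·59 = 69.2.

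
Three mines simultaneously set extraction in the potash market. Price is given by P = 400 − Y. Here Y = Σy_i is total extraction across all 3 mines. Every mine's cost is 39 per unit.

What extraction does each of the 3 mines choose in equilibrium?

90.25

A representative mine's profit is π_i = y_i(400 − Y) − 39y_i, with Y = y_i + Σ_{j≠i} y_j.
First-order condition: 361 − 2y_i − Σ_{j≠i} y_j = 0.
Imposing symmetry (y_j = y for all j) turns Σ_{j≠i} y_j into 2y, so 361 = 4y and y = 90.25.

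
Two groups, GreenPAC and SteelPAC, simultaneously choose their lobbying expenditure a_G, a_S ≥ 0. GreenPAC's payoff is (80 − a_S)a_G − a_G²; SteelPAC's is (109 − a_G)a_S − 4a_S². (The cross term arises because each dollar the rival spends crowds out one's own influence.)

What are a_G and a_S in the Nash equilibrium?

Expanding GreenPAC's payoff: 80a_G − a_Sa_G − a_G².
∂π/∂a_G = 80 − a_S − 2a_G = 0, so a_G = 40 − 0.5a_S.
Likewise for SteelPAC: a_S = 13.625 − 0.125a_G.
Solving the two reaction functions simultaneously: (1 − (−0.5)(−0.125))a_G = 40 − 0.5·13.625, so 0.9375a_G = 33.1875 and a_G = 35.4.
Then a_S = 13.625 − 0.125·35.4 = 9.2.

35.4, 9.2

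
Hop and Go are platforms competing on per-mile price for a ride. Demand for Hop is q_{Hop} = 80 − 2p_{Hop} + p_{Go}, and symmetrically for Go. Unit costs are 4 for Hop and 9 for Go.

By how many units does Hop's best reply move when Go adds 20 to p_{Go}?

5

Hop's profit: π = (p_{Hop} − 4)(80 − 2p_{Hop} + p_{Go}).
∂π/∂p_{Hop} = 88 − 4p_{Hop} + p_{Go} = 0 ⇒ p_{Hop} = 22 + 0.25p_{Go}.
The reaction-function slope is 0.25, so a 20-unit rise in p_{Go} moves p_{Hop} by 0.25 × 20 = 5. Hop's best response rises — the actions are strategic complements.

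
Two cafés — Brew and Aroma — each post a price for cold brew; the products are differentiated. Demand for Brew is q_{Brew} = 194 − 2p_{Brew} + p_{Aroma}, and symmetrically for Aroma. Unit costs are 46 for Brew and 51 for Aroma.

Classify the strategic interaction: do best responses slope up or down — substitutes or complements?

strategic complements

Brew's profit: π = (p_{Brew} − 46)(194 − 2p_{Brew} + p_{Aroma}).
∂π/∂p_{Brew} = 286 − 4p_{Brew} + p_{Aroma} = 0 ⇒ p_{Brew} = 71.5 + 0.25p_{Aroma}.
The best-response slope dp_{Brew}/dp_{Aroma} = 0.25 > 0: the reaction function is upward-sloping, so the choices are strategic complements.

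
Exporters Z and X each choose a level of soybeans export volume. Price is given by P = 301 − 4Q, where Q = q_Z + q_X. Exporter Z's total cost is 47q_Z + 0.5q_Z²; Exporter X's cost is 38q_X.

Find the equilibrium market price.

134.5

Exporter Z's profit: π = q_Z(301 − 4(q_Z + q_X)) − 47q_Z − 0.5q_Z².
∂π/∂q_Z = 254 − 9q_Z − 4q_X = 0, so q_Z = 254/9 − (4/9)q_X.
For X: ∂π/∂q_X = 263 − 8q_X − 4q_Z = 0 ⇒ q_X = 32.875 − 0.5q_Z.
Substituting the second reaction function into the first: q_Z = 254/9 − (4/9)(32.875 − 0.5q_Z), which gives (7/9)q_Z = 245/18 ⇒ q_Z = 17.5.
Then q_X = 32.875 − 0.5·17.5 = 24.125.
Equilibrium price: P = 301 − 4·41.625 = 134.5.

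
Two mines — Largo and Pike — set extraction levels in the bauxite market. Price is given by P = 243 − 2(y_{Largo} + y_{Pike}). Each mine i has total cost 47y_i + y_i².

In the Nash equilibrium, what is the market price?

145

Mine Largo's profit: π = y_{Largo}(243 − 2(y_{Largo} + y_{Pike})) − 47y_{Largo} − y_{Largo}².
∂π/∂y_{Largo} = 196 − 6y_{Largo} − 2y_{Pike} = 0, so y_{Largo} = 98/3 − (1/3)y_{Pike}.
Setting y_{Largo} = y_{Pike} in the reaction function: y_{Largo} = 98/3 − (1/3)y_{Largo}, so y_{Largo} = (98/3) / (4/3) = 24.5.
Equilibrium price: P = 243 − 2·49 = 145.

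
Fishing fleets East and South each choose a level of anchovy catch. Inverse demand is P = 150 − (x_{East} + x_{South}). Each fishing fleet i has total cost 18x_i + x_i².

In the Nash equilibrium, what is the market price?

Fishing fleet East's profit: π = x_{East}(150 − (x_{East} + x_{South})) − 18x_{East} − x_{East}².
∂π/∂x_{East} = 132 − 4x_{East} − x_{South} = 0, so x_{East} = 33 − 0.25x_{South}.
By symmetry x_{South} = x_{East}; substituting into the reaction function, 1.25x_{East} = 33 and x_{East} = 26.4.
Equilibrium price: P = 150 − 52.8 = 97.2.

97.2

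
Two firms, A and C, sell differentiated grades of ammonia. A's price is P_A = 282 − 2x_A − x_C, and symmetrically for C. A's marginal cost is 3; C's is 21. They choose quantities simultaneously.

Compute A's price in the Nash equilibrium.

Firm A's profit: π = x_A(282 − 2x_A − x_C) − 3x_A.
∂π/∂x_A = 279 − 4x_A − x_C = 0 ⇒ x_A = 69.75 − 0.25x_C.
Similarly x_C = 65.25 − 0.25x_A.
Solving the two reaction functions simultaneously: (1 − (−0.25)(−0.25))x_A = 69.75 − 0.25·65.25, so 0.9375x_A = 53.4375 and x_A = 57.
Then x_C = 65.25 − 0.25·57 = 51.
P_A = 282 − 2·57 − 51 = 117.

117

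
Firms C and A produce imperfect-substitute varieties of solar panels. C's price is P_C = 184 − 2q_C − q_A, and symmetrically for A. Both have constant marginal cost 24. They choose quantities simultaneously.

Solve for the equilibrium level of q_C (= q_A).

Firm C's profit: π = q_C(184 − 2q_C − q_A) − 24q_C.
∂π/∂q_C = 160 − 4q_C − q_A = 0 ⇒ q_C = 40 − 0.25q_A.
The game is symmetric, so in equilibrium q_A = q_C: the reaction function gives 1.25q_C = 40, hence q_C = 32.

32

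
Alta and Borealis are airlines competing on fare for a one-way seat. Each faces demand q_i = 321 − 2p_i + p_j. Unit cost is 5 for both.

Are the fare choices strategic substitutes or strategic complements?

strategic complements

Alta's profit: π = (p_{Alta} − 5)(321 − 2p_{Alta} + p_{Borealis}).
∂π/∂p_{Alta} = 331 − 4p_{Alta} + p_{Borealis} = 0 ⇒ p_{Alta} = 82.75 + 0.25p_{Borealis}.
The best-response slope dp_{Alta}/dp_{Borealis} = 0.25 > 0: the reaction function is upward-sloping, so the choices are strategic complements.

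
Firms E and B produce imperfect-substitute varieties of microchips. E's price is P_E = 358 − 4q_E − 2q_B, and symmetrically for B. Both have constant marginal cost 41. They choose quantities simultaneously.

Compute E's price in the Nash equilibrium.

167.8

Firm E's profit: π = q_E(358 − 4q_E − 2q_B) − 41q_E.
∂π/∂q_E = 317 − 8q_E − 2q_B = 0 ⇒ q_E = 39.625 − 0.25q_B.
By symmetry q_B = q_E; substituting into the reaction function, 1.25q_E = 39.625 and q_E = 31.7.
P_E = 358 − 4·31.7 − 2·31.7 = 167.8.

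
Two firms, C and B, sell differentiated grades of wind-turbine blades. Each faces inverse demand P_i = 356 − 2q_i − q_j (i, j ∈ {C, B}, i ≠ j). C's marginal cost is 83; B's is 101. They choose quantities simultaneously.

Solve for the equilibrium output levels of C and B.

55.8, 49.8

Firm C's profit: π = q_C(356 − 2q_C − q_B) − 83q_C.
∂π/∂q_C = 273 − 4q_C − q_B = 0 ⇒ q_C = 68.25 − 0.25q_B.
Similarly q_B = 63.75 − 0.25q_C.
Solving the two reaction functions simultaneously: (1 − (−0.25)(−0.25))q_C = 68.25 − 0.25·63.75, so 0.9375q_C = 52.3125 and q_C = 55.8.
Then q_B = 63.75 − 0.25·55.8 = 49.8.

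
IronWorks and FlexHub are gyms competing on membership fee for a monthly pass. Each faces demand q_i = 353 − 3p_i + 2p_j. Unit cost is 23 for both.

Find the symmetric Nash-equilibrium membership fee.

105.5

IronWorks's profit: π = (p_{IronWorks} − 23)(353 − 3p_{IronWorks} + 2p_{FlexHub}).
∂π/∂p_{IronWorks} = 422 − 6p_{IronWorks} + 2p_{FlexHub} = 0 ⇒ p_{IronWorks} = 211/3 + (1/3)p_{FlexHub}.
Setting p_{IronWorks} = p_{FlexHub} in the reaction function: p_{IronWorks} = 211/3 + (1/3)p_{IronWorks}, so p_{IronWorks} = (211/3) / (2/3) = 105.5.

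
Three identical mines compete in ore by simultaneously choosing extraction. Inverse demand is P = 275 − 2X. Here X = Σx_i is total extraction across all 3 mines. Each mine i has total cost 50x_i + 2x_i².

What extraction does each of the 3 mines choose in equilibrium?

A representative mine's profit is π_i = x_i(275 − 2X) − 50x_i − 2x_i², with X = x_i + Σ_{j≠i} x_j.
First-order condition: 225 − 8x_i − 2Σ_{j≠i} x_j = 0.
In a symmetric equilibrium every mine chooses the same x, so Σ_{j≠i} x_j = 2x. The condition becomes 225 − 12x = 0, giving x = 225/12 = 18.75.

18.75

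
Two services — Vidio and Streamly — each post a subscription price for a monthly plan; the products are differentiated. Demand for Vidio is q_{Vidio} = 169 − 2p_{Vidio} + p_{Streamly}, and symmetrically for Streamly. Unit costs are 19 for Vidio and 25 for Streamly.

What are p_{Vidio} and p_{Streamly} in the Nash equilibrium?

Vidio's profit: π = (p_{Vidio} − 19)(169 − 2p_{Vidio} + p_{Streamly}).
∂π/∂p_{Vidio} = 207 − 4p_{Vidio} + p_{Streamly} = 0 ⇒ p_{Vidio} = 51.75 + 0.25p_{Streamly}.
Similarly p_{Streamly} = 54.75 + 0.25p_{Vidio}.
Solving the two reaction functions simultaneously: (1 − (0.25)(0.25))p_{Vidio} = 51.75 + 0.25·54.75, so 0.9375p_{Vidio} = 65.4375 and p_{Vidio} = 69.8.
Then p_{Streamly} = 54.75 + 0.25·69.8 = 72.2.

69.8, 72.2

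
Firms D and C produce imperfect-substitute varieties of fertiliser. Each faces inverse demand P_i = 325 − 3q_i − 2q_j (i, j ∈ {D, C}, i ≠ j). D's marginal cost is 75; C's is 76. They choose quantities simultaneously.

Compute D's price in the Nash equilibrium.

Firm D's profit: π = q_D(325 − 3q_D − 2q_C) − 75q_D.
∂π/∂q_D = 250 − 6q_D − 2q_C = 0 ⇒ q_D = 125/3 − (1/3)q_C.
Similarly q_C = 41.5 − (1/3)q_D.
Substituting the second reaction function into the first: q_D = 125/3 − (1/3)(41.5 − (1/3)q_D), which gives (8/9)q_D = 167/6 ⇒ q_D = 31.3125.
Then q_C = 41.5 − (1/3)·31.3125 = 31.0625.
P_D = 325 − 3·31.3125 − 2·31.0625 = 168.9375.

168.9375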